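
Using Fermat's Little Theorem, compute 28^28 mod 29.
By Fermat's Little Theorem, 28^{28} ≡ 1 (mod 29) since 29 is prime and gcd(28, 29) = 1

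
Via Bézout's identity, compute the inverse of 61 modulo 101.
Extended GCD: 61(-48) + 101(29) = 1. So 61^(-1) ≡ 53 ≡ 53 (mod 101). Verify: 61 × 53 = 3233 ≡ 1 (mod 101)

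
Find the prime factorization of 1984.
2^6 × 31

Divide by primes starting from smallest:
1984 ÷ 2 = 992
992 ÷ 2 = 496
496 ÷ 2 = 248
248 ÷ 2 = 124
124 ÷ 2 = 62
62 ÷ 2 = 31
31 ÷ 31 = 1

1984 = 2^6 × 31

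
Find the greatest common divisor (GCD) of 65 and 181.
1

Using the Euclidean algorithm:
65 = 0 × 181 + 65
181 = 2 × 65 + 51
65 = 1 × 51 + 14
51 = 3 × 14 + 9
14 = 1 × 9 + 5
9 = 1 × 5 + 4
5 = 1 × 4 + 1
4 = 4 × 1 + 0

GCD(65, 181) = 1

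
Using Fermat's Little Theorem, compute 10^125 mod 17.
By Fermat: 10^{16} ≡ 1 (mod 17). 125 = 7×16 + 13. So 10^{125} ≡ 10^{13} ≡ 11 (mod 17)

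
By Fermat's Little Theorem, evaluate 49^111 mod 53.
By Fermat: 49^{52} ≡ 1 (mod 53). 111 = 2×52 + 7. So 49^{111} ≡ 49^{7} ≡ 46 (mod 53)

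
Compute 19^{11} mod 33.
19

Using successive squaring:
Binary expansion of 11: 1011
Powers of 19 mod 33 (each is the square of the previous):
  19^1 ≡ 19 (mod 33)
  19^2 ≡ 19² = 361 ≡ 31 (mod 33)
  19^4 ≡ 31² = 961 ≡ 4 (mod 33)
  19^8 ≡ 4² = 16 ≡ 16 (mod 33)
11 = 8 + 2 + 1, so 19^11 = 19^8 × 19^2 × 19^1 ≡ 16 × 31 × 19 (mod 33)
Multiplying step by step:
  16 × 31 = 496 ≡ 1 (mod 33)
  1 × 19 = 19 ≡ 19 (mod 33)
Result: 19^11 ≡ 19 (mod 33)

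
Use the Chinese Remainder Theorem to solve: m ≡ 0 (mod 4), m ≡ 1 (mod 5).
M = 4 × 5 = 20. M₁ = 5, y₁ ≡ 1 (mod 4). M₂ = 4, y₂ ≡ 4 (mod 5). m = 0×5×1 + 1×4×4 ≡ 16 (mod 20)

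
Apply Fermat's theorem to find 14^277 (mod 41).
By Fermat: 14^{40} ≡ 1 (mod 41). 277 ≡ 37 (mod 40). So 14^{277} ≡ 14^{37} ≡ 27 (mod 41)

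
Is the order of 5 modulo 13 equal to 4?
Yes, ord_13(5) = 4.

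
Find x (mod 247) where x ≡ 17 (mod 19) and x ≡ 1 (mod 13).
M = 19 × 13 = 247. M₁ = 13, y₁ ≡ 3 (mod 19). M₂ = 19, y₂ ≡ 11 (mod 13). x = 17×13×3 + 1×19×11 ≡ 131 (mod 247)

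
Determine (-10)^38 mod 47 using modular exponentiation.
Using repeated squaring. (-10) ≡ 37 (mod 47). 38 = 32 + 4 + 2 (binary 100110). Repeated squaring mod 47: 37^1 ≡ 37; 37^2 ≡ 37² = 1369 ≡ 6; 37^4 ≡ 6² = 36 ≡ 36; 37^8 ≡ 36² = 1296 ≡ 27; 37^16 ≡ 27² = 729 ≡ 24; 37^32 ≡ 24² = 576 ≡ 12. Multiply: (-10)^38 ≡ 37^32 × 37^4 × 37^2 ≡ 12 × 36 × 6 (mod 47): 12 × 36 = 432 ≡ 9; 9 × 6 = 54 ≡ 7. So (-10)^38 ≡ 7 (mod 47).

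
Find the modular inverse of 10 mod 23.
10^(-1) ≡ 7 (mod 23). Verification: 10 × 7 = 70 ≡ 1 (mod 23)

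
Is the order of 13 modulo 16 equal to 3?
No, the actual order is 4, not 3.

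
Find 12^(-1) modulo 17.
10

Using Extended Euclidean Algorithm:
gcd(12, 17) = 1
Bezout coefficients: 12 × -7 + 17 × 5 = 1
So 12 × -7 ≡ 1 (mod 17)
The inverse is -7 mod 17 = 10
Verification: 12 × 10 = 120 = 7 × 17 + 1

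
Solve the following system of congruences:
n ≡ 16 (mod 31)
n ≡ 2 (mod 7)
16

Using the Chinese Remainder Theorem:
M = product of moduli = 217
For equation 1: M_1 = 7, 7 ≡ 7 (mod 31), inverse of 7 mod 31 is 9 (check: 7 × 9 = 63 ≡ 1 (mod 31))
For equation 2: M_2 = 31, 31 ≡ 3 (mod 7), inverse of 31 mod 7 is 5 (check: 3 × 5 = 15 ≡ 1 (mod 7))
Combine: n ≡ Σ r_i×M_i×(M_i⁻¹ mod m_i) = 16×7×9 + 2×31×5 = 1008 + 310 = 1318
1318 mod 217 = 16
n ≡ 16 (mod 217)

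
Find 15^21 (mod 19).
Using Fermat: 15^{18} ≡ 1 (mod 19). 21 ≡ 3 (mod 18). So 15^{21} ≡ 15^{3} ≡ 12 (mod 19)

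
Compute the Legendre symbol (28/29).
(28/29) = 28^{14} mod 29 = 1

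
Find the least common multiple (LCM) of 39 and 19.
741

First find GCD(39, 19) using the Euclidean algorithm:
39 = 2 × 19 + 1
19 = 19 × 1 + 0
GCD(39, 19) = 1

LCM formula: LCM(a, b) = (a × b) / GCD(a, b)
LCM(39, 19) = (39 × 19) / 1
LCM(39, 19) = 741 / 1
LCM(39, 19) = 741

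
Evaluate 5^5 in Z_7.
5 = 4 + 1 (binary 101). Repeated squaring mod 7: 5^1 ≡ 5; 5^2 ≡ 5² = 25 ≡ 4; 5^4 ≡ 4² = 16 ≡ 2. Multiply: 5^5 = 5^4 × 5^1 ≡ 2 × 5 (mod 7): 2 × 5 = 10 ≡ 3. So 5^5 ≡ 3 (mod 7).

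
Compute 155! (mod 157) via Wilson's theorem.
(156)! = (155)! × (156) ≡ -1 (mod 157). So (155)! ≡ -1 × (156)^(-1) ≡ (-1)×(-1) = 1 (mod 157)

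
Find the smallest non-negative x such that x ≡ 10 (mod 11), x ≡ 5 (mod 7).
54

Using the Chinese Remainder Theorem:
M = product of moduli = 77
For equation 1: M_1 = 7, 7 ≡ 7 (mod 11), inverse of 7 mod 11 is 8 (check: 7 × 8 = 56 ≡ 1 (mod 11))
For equation 2: M_2 = 11, 11 ≡ 4 (mod 7), inverse of 11 mod 7 is 2 (check: 4 × 2 = 8 ≡ 1 (mod 7))
Combine: x ≡ Σ r_i×M_i×(M_i⁻¹ mod m_i) = 10×7×8 + 5×11×2 = 560 + 110 = 670
670 mod 77 = 54
x ≡ 54 (mod 77)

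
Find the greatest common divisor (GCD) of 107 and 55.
1

Using the Euclidean algorithm:
107 = 1 × 55 + 52
55 = 1 × 52 + 3
52 = 17 × 3 + 1
3 = 3 × 1 + 0

GCD(107, 55) = 1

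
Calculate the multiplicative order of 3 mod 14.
Powers of 3 mod 14: 3^1≡3, 3^2≡9, 3^3≡13, 3^4≡11, 3^5≡5, 3^6≡1. Order = 6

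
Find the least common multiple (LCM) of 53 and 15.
795

First find GCD(53, 15) using the Euclidean algorithm:
53 = 3 × 15 + 8
15 = 1 × 8 + 7
8 = 1 × 7 + 1
7 = 7 × 1 + 0
GCD(53, 15) = 1

LCM formula: LCM(a, b) = (a × b) / GCD(a, b)
LCM(53, 15) = (53 × 15) / 1
LCM(53, 15) = 795 / 1
LCM(53, 15) = 795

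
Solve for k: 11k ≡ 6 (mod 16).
2

Since gcd(11, 16) = 1 divides 6, a solution exists.
Multiply both sides by the inverse of 11 mod 16:
  11^(-1) mod 16 = 3
  x ≡ 3 × 6 ≡ 18 ≡ 2 (mod 16)
Verification: 11 × 2 = 22 = 1 × 16 + 6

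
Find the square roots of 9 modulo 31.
The square roots of 9 mod 31 are 28 and 3. Verify: 28² = 784 ≡ 9 (mod 31)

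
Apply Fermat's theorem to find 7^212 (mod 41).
By Fermat: 7^{40} ≡ 1 (mod 41). 212 ≡ 12 (mod 40). So 7^{212} ≡ 7^{12} ≡ 31 (mod 41)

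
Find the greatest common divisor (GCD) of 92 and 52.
4

Using the Euclidean algorithm:
92 = 1 × 52 + 40
52 = 1 × 40 + 12
40 = 3 × 12 + 4
12 = 3 × 4 + 0

GCD(92, 52) = 4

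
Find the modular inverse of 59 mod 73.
59^(-1) ≡ 26 (mod 73). Verification: 59 × 26 = 1534 ≡ 1 (mod 73)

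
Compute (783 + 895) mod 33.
28

(783 + 895) = 1678
1678 mod 33 = 28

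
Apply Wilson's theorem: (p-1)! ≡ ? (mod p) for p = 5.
By Wilson's theorem, (4)! ≡ -1 ≡ 4 (mod 5)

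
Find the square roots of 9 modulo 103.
The square roots of 9 mod 103 are 100 and 3. Verify: 100² = 10000 ≡ 9 (mod 103)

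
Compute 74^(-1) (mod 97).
59

Using Extended Euclidean Algorithm:
gcd(74, 97) = 1
Bezout coefficients: 74 × -38 + 97 × 29 = 1
So 74 × -38 ≡ 1 (mod 97)
The inverse is -38 mod 97 = 59
Verification: 74 × 59 = 4366 = 45 × 97 + 1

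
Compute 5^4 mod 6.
4 = 4 (binary 100). Repeated squaring mod 6: 5^1 ≡ 5; 5^2 ≡ 5² = 25 ≡ 1; 5^4 ≡ 1² = 1 ≡ 1. So 5^4 ≡ 1 (mod 6).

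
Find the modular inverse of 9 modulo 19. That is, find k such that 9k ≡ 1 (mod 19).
17

Using Extended Euclidean Algorithm:
gcd(9, 19) = 1
Bezout coefficients: 9 × -2 + 19 × 1 = 1
So 9 × -2 ≡ 1 (mod 19)
The inverse is -2 mod 19 = 17
Verification: 9 × 17 = 153 = 8 × 19 + 1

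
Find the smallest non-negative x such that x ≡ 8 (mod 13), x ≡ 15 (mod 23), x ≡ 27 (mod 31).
1763

Using the Chinese Remainder Theorem:
M = product of moduli = 9269
For equation 1: M_1 = 713, 713 ≡ 11 (mod 13), inverse of 713 mod 13 is 6 (check: 11 × 6 = 66 ≡ 1 (mod 13))
For equation 2: M_2 = 403, 403 ≡ 12 (mod 23), inverse of 403 mod 23 is 2 (check: 12 × 2 = 24 ≡ 1 (mod 23))
For equation 3: M_3 = 299, 299 ≡ 20 (mod 31), inverse of 299 mod 31 is 14 (check: 20 × 14 = 280 ≡ 1 (mod 31))
Combine: x ≡ Σ r_i×M_i×(M_i⁻¹ mod m_i) = 8×713×6 + 15×403×2 + 27×299×14 = 34224 + 12090 + 113022 = 159336
159336 mod 9269 = 1763
x ≡ 1763 (mod 9269)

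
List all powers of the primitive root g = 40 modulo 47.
g^1, g^2, ..., g^{46} mod 47: {40, 2, 33, 4, 19, 8, 38, 16, 29, 32, 11, 17, 22, 34, 44, 21, 41, 42, 35, 37, 23, 27, 46, 7, 45, 14, 43, 28, 39, 9, 31, 18, 15, 36, 30, 25, 13, 3, 26, 6, 5, 12, 10, 24, 20, 1}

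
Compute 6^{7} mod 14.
6

Using successive squaring:
Binary expansion of 7: 111
Powers of 6 mod 14 (each is the square of the previous):
  6^1 ≡ 6 (mod 14)
  6^2 ≡ 6² = 36 ≡ 8 (mod 14)
  6^4 ≡ 8² = 64 ≡ 8 (mod 14)
7 = 4 + 2 + 1, so 6^7 = 6^4 × 6^2 × 6^1 ≡ 8 × 8 × 6 (mod 14)
Multiplying step by step:
  8 × 8 = 64 ≡ 8 (mod 14)
  8 × 6 = 48 ≡ 6 (mod 14)
Result: 6^7 ≡ 6 (mod 14)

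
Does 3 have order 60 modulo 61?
p - 1 = 60 has prime divisors 2, 3, 5. Check 3^(60/q) mod 61 for each: 3^(60/2) = 3^30 ≡ 1, 3^(60/3) = 3^20 ≡ 1, 3^(60/5) = 3^12 ≡ 9 (mod 61). Since 3^30 ≡ 1 (mod 61), the order of 3 divides 30 (in fact the order is 10) ≠ 60, so it is not a primitive root.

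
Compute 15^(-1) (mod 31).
15^(-1) ≡ 29 (mod 31). Verification: 15 × 29 = 435 ≡ 1 (mod 31)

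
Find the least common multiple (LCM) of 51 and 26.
1326

First find GCD(51, 26) using the Euclidean algorithm:
51 = 1 × 26 + 25
26 = 1 × 25 + 1
25 = 25 × 1 + 0
GCD(51, 26) = 1

LCM formula: LCM(a, b) = (a × b) / GCD(a, b)
LCM(51, 26) = (51 × 26) / 1
LCM(51, 26) = 1326 / 1
LCM(51, 26) = 1326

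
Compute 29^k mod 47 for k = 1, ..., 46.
g^1, g^2, ..., g^{46} mod 47: {29, 42, 43, 25, 20, 16, 41, 14, 30, 24, 38, 21, 45, 36, 10, 8, 44, 7, 15, 12, 19, 34, 46, 18, 5, 4, 22, 27, 31, 6, 33, 17, 23, 9, 26, 2, 11, 37, 39, 3, 40, 32, 35, 28, 13, 1}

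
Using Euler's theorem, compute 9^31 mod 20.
By Euler: 9^{8} ≡ 1 (mod 20) since gcd(9, 20) = 1. 31 = 3×8 + 7. So 9^{31} ≡ 9^{7} ≡ 9 (mod 20)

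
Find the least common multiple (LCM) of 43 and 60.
2580

First find GCD(43, 60) using the Euclidean algorithm:
43 = 0 × 60 + 43
60 = 1 × 43 + 17
43 = 2 × 17 + 9
17 = 1 × 9 + 8
9 = 1 × 8 + 1
8 = 8 × 1 + 0
GCD(43, 60) = 1

LCM formula: LCM(a, b) = (a × b) / GCD(a, b)
LCM(43, 60) = (43 × 60) / 1
LCM(43, 60) = 2580 / 1
LCM(43, 60) = 2580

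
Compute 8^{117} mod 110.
68

Using successive squaring:
Binary expansion of 117: 1110101
Powers of 8 mod 110 (each is the square of the previous):
  8^1 ≡ 8 (mod 110)
  8^2 ≡ 8² = 64 ≡ 64 (mod 110)
  8^4 ≡ 64² = 4096 ≡ 26 (mod 110)
  8^8 ≡ 26² = 676 ≡ 16 (mod 110)
  8^16 ≡ 16² = 256 ≡ 36 (mod 110)
  8^32 ≡ 36² = 1296 ≡ 86 (mod 110)
  8^64 ≡ 86² = 7396 ≡ 26 (mod 110)
117 = 64 + 32 + 16 + 4 + 1, so 8^117 = 8^64 × 8^32 × 8^16 × 8^4 × 8^1 ≡ 26 × 86 × 36 × 26 × 8 (mod 110)
Multiplying step by step:
  26 × 86 = 2236 ≡ 36 (mod 110)
  36 × 36 = 1296 ≡ 86 (mod 110)
  86 × 26 = 2236 ≡ 36 (mod 110)
  36 × 8 = 288 ≡ 68 (mod 110)
Result: 8^117 ≡ 68 (mod 110)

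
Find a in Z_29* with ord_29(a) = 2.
28 has order 2 mod 29 since 28^{2} ≡ 1 (mod 29) and no smaller power works.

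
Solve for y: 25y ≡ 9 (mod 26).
17

Since gcd(25, 26) = 1 divides 9, a solution exists.
Multiply both sides by the inverse of 25 mod 26:
  25^(-1) mod 26 = 25
  x ≡ 25 × 9 ≡ 225 ≡ 17 (mod 26)
Verification: 25 × 17 = 425 = 16 × 26 + 9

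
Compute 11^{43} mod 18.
11

Using successive squaring:
Binary expansion of 43: 101011
Powers of 11 mod 18 (each is the square of the previous):
  11^1 ≡ 11 (mod 18)
  11^2 ≡ 11² = 121 ≡ 13 (mod 18)
  11^4 ≡ 13² = 169 ≡ 7 (mod 18)
  11^8 ≡ 7² = 49 ≡ 13 (mod 18)
  11^16 ≡ 13² = 169 ≡ 7 (mod 18)
  11^32 ≡ 7² = 49 ≡ 13 (mod 18)
43 = 32 + 8 + 2 + 1, so 11^43 = 11^32 × 11^8 × 11^2 × 11^1 ≡ 13 × 13 × 13 × 11 (mod 18)
Multiplying step by step:
  13 × 13 = 169 ≡ 7 (mod 18)
  7 × 13 = 91 ≡ 1 (mod 18)
  1 × 11 = 11 ≡ 11 (mod 18)
Result: 11^43 ≡ 11 (mod 18)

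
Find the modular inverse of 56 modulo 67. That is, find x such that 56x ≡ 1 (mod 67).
6

Using Extended Euclidean Algorithm:
gcd(56, 67) = 1
Bezout coefficients: 56 × 6 + 67 × -5 = 1
So 56 × 6 ≡ 1 (mod 67)
The inverse is 6 mod 67 = 6
Verification: 56 × 6 = 336 = 5 × 67 + 1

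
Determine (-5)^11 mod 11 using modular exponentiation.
Using Fermat: (-5)^{10} ≡ 1 (mod 11). 11 ≡ 1 (mod 10). So (-5)^{11} ≡ (-5)^{1} ≡ 6 (mod 11)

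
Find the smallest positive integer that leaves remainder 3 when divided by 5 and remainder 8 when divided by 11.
M = 5 × 11 = 55. M₁ = 11, y₁ ≡ 1 (mod 5). M₂ = 5, y₂ ≡ 9 (mod 11). n = 3×11×1 + 8×5×9 ≡ 8 (mod 55). The smallest positive such number is 8.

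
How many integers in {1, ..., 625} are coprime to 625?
500

Prime factorization: 625 = 5^4
Using the formula φ(n) = n × Π(1 - 1/p) for each prime factor p:
φ(625) = 625 × (1 - 1/5)
φ(625) = 500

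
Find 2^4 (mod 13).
4 = 4 (binary 100). Repeated squaring mod 13: 2^1 ≡ 2; 2^2 ≡ 2² = 4 ≡ 4; 2^4 ≡ 4² = 16 ≡ 3. So 2^4 ≡ 3 (mod 13).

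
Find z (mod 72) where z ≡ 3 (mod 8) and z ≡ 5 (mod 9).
M = 8 × 9 = 72. M₁ = 9, y₁ ≡ 1 (mod 8). M₂ = 8, y₂ ≡ 8 (mod 9). z = 3×9×1 + 5×8×8 ≡ 59 (mod 72)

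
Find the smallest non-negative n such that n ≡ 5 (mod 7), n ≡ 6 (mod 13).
19

Using the Chinese Remainder Theorem:
M = product of moduli = 91
For equation 1: M_1 = 13, 13 ≡ 6 (mod 7), inverse of 13 mod 7 is 6 (check: 6 × 6 = 36 ≡ 1 (mod 7))
For equation 2: M_2 = 7, 7 ≡ 7 (mod 13), inverse of 7 mod 13 is 2 (check: 7 × 2 = 14 ≡ 1 (mod 13))
Combine: n ≡ Σ r_i×M_i×(M_i⁻¹ mod m_i) = 5×13×6 + 6×7×2 = 390 + 84 = 474
474 mod 91 = 19
n ≡ 19 (mod 91)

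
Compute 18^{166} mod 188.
168

Using successive squaring:
Binary expansion of 166: 10100110
Powers of 18 mod 188 (each is the square of the previous):
  18^1 ≡ 18 (mod 188)
  18^2 ≡ 18² = 324 ≡ 136 (mod 188)
  18^4 ≡ 136² = 18496 ≡ 72 (mod 188)
  18^8 ≡ 72² = 5184 ≡ 108 (mod 188)
  18^16 ≡ 108² = 11664 ≡ 8 (mod 188)
  18^32 ≡ 8² = 64 ≡ 64 (mod 188)
  18^64 ≡ 64² = 4096 ≡ 148 (mod 188)
  18^128 ≡ 148² = 21904 ≡ 96 (mod 188)
166 = 128 + 32 + 4 + 2, so 18^166 = 18^128 × 18^32 × 18^4 × 18^2 ≡ 96 × 64 × 72 × 136 (mod 188)
Multiplying step by step:
  96 × 64 = 6144 ≡ 128 (mod 188)
  128 × 72 = 9216 ≡ 4 (mod 188)
  4 × 136 = 544 ≡ 168 (mod 188)
Result: 18^166 ≡ 168 (mod 188)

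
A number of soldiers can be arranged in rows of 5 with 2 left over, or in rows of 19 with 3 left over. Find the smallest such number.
M = 5 × 19 = 95. M₁ = 19, y₁ ≡ 4 (mod 5). M₂ = 5, y₂ ≡ 4 (mod 19). n = 2×19×4 + 3×5×4 ≡ 22 (mod 95). The smallest positive such number is 22.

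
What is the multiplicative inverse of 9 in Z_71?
8

Using Extended Euclidean Algorithm:
gcd(9, 71) = 1
Bezout coefficients: 9 × 8 + 71 × -1 = 1
So 9 × 8 ≡ 1 (mod 71)
The inverse is 8 mod 71 = 8
Verification: 9 × 8 = 72 = 1 × 71 + 1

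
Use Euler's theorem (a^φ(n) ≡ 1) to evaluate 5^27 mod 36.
By Euler: 5^{12} ≡ 1 (mod 36) since gcd(5, 36) = 1. 27 = 2×12 + 3. So 5^{27} ≡ 5^{3} ≡ 17 (mod 36)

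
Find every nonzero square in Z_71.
QRs mod 71: {1, 2, 3, 4, 5, 6, 8, 9, 10, 12, 15, 16, 18, 19, 20, 24, 25, 27, 29, 30, 32, 36, 37, 38, 40, 43, 45, 48, 49, 50, 54, 57, 58, 60, 64}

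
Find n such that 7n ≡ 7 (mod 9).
1

Since gcd(7, 9) = 1 divides 7, a solution exists.
Multiply both sides by the inverse of 7 mod 9:
  7^(-1) mod 9 = 4
  x ≡ 4 × 7 ≡ 28 ≡ 1 (mod 9)
Verification: 7 × 1 = 7 = 0 × 9 + 7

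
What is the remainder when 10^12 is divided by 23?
Using repeated squaring. 12 = 8 + 4 (binary 1100). Repeated squaring mod 23: 10^1 ≡ 10; 10^2 ≡ 10² = 100 ≡ 8; 10^4 ≡ 8² = 64 ≡ 18; 10^8 ≡ 18² = 324 ≡ 2. Multiply: 10^12 = 10^8 × 10^4 ≡ 2 × 18 (mod 23): 2 × 18 = 36 ≡ 13. So 10^12 ≡ 13 (mod 23).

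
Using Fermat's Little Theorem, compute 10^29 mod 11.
By Fermat: 10^{10} ≡ 1 (mod 11). 29 = 2×10 + 9. So 10^{29} ≡ 10^{9} ≡ 10 (mod 11)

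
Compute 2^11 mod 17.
Using repeated squaring. 11 = 8 + 2 + 1 (binary 1011). Repeated squaring mod 17: 2^1 ≡ 2; 2^2 ≡ 2² = 4 ≡ 4; 2^4 ≡ 4² = 16 ≡ 16; 2^8 ≡ 16² = 256 ≡ 1. Multiply: 2^11 = 2^8 × 2^2 × 2^1 ≡ 1 × 4 × 2 (mod 17): 1 × 4 = 4 ≡ 4; 4 × 2 = 8 ≡ 8. So 2^11 ≡ 8 (mod 17).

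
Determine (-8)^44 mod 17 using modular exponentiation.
Using Fermat: (-8)^{16} ≡ 1 (mod 17). 44 ≡ 12 (mod 16). So (-8)^{44} ≡ (-8)^{12} ≡ 16 (mod 17)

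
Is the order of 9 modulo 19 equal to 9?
Yes, ord_19(9) = 9.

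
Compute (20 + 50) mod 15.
10

(20 + 50) = 70
70 mod 15 = 10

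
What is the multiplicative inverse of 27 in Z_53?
2

Using Extended Euclidean Algorithm:
gcd(27, 53) = 1
Bezout coefficients: 27 × 2 + 53 × -1 = 1
So 27 × 2 ≡ 1 (mod 53)
The inverse is 2 mod 53 = 2
Verification: 27 × 2 = 54 = 1 × 53 + 1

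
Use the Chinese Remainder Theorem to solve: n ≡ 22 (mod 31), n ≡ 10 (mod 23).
332

Using the Chinese Remainder Theorem:
M = product of moduli = 713
For equation 1: M_1 = 23, 23 ≡ 23 (mod 31), inverse of 23 mod 31 is 27 (check: 23 × 27 = 621 ≡ 1 (mod 31))
For equation 2: M_2 = 31, 31 ≡ 8 (mod 23), inverse of 31 mod 23 is 3 (check: 8 × 3 = 24 ≡ 1 (mod 23))
Combine: n ≡ Σ r_i×M_i×(M_i⁻¹ mod m_i) = 22×23×27 + 10×31×3 = 13662 + 930 = 14592
14592 mod 713 = 332
n ≡ 332 (mod 713)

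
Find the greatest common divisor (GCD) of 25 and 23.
1

Using the Euclidean algorithm:
25 = 1 × 23 + 2
23 = 11 × 2 + 1
2 = 2 × 1 + 0

GCD(25, 23) = 1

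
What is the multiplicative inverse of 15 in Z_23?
20

Using Extended Euclidean Algorithm:
gcd(15, 23) = 1
Bezout coefficients: 15 × -3 + 23 × 2 = 1
So 15 × -3 ≡ 1 (mod 23)
The inverse is -3 mod 23 = 20
Verification: 15 × 20 = 300 = 13 × 23 + 1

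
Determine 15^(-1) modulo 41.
15^(-1) ≡ 11 (mod 41). Verification: 15 × 11 = 165 ≡ 1 (mod 41)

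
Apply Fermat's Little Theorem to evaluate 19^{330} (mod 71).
32

By Fermat's Little Theorem, a^(p-1) ≡ 1 (mod p) for prime p and gcd(a, p) = 1
Here p = 71, so 19^70 ≡ 1 (mod 71)
We can reduce the exponent: 330 mod 70 = 50
So 19^330 ≡ 19^50 (mod 71)
Computing: 19^50 mod 71 = 32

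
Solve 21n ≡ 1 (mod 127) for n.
21^(-1) ≡ 121 (mod 127). Verification: 21 × 121 = 2541 ≡ 1 (mod 127)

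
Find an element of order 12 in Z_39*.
2 has order 12 mod 39 since 2^{12} ≡ 1 (mod 39) and no smaller power works.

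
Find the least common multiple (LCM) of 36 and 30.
180

First find GCD(36, 30) using the Euclidean algorithm:
36 = 1 × 30 + 6
30 = 5 × 6 + 0
GCD(36, 30) = 6

LCM formula: LCM(a, b) = (a × b) / GCD(a, b)
LCM(36, 30) = (36 × 30) / 6
LCM(36, 30) = 1080 / 6
LCM(36, 30) = 180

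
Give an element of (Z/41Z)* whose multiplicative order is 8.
3 has order 8 mod 41 since 3^{8} ≡ 1 (mod 41) and no smaller power works.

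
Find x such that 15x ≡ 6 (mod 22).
18

Since gcd(15, 22) = 1 divides 6, a solution exists.
Multiply both sides by the inverse of 15 mod 22:
  15^(-1) mod 22 = 3
  x ≡ 3 × 6 ≡ 18 ≡ 18 (mod 22)
Verification: 15 × 18 = 270 = 12 × 22 + 6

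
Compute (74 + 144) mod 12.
2

(74 + 144) = 218
218 mod 12 = 2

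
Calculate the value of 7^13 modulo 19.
Using repeated squaring. 13 = 8 + 4 + 1 (binary 1101). Repeated squaring mod 19: 7^1 ≡ 7; 7^2 ≡ 7² = 49 ≡ 11; 7^4 ≡ 11² = 121 ≡ 7; 7^8 ≡ 7² = 49 ≡ 11. Multiply: 7^13 = 7^8 × 7^4 × 7^1 ≡ 11 × 7 × 7 (mod 19): 11 × 7 = 77 ≡ 1; 1 × 7 = 7 ≡ 7. So 7^13 ≡ 7 (mod 19).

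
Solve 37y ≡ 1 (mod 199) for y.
37^(-1) ≡ 156 (mod 199). Verification: 37 × 156 = 5772 ≡ 1 (mod 199)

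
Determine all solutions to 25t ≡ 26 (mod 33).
5

Since gcd(25, 33) = 1 divides 26, a solution exists.
Multiply both sides by the inverse of 25 mod 33:
  25^(-1) mod 33 = 4
  x ≡ 4 × 26 ≡ 104 ≡ 5 (mod 33)
Verification: 25 × 5 = 125 = 3 × 33 + 26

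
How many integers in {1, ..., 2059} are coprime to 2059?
1960

Prime factorization: 2059 = 29 × 71
Using the formula φ(n) = n × Π(1 - 1/p) for each prime factor p:
φ(2059) = 2059 × (1 - 1/29) × (1 - 1/71)
φ(2059) = 1960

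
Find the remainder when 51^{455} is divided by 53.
By Fermat: 51^{52} ≡ 1 (mod 53). 455 = 8×52 + 39. So 51^{455} ≡ 51^{39} ≡ 30 (mod 53)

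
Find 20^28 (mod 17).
Using Fermat: 20^{16} ≡ 1 (mod 17). 28 ≡ 12 (mod 16). So 20^{28} ≡ 20^{12} ≡ 4 (mod 17)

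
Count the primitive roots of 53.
24

The number of primitive roots modulo p is φ(p-1) = φ(52)
φ(52) = 24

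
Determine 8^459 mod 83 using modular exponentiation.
Using Fermat: 8^{82} ≡ 1 (mod 83). 459 ≡ 49 (mod 82). So 8^{459} ≡ 8^{49} ≡ 72 (mod 83)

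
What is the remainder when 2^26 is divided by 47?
Using repeated squaring. 26 = 16 + 8 + 2 (binary 11010). Repeated squaring mod 47: 2^1 ≡ 2; 2^2 ≡ 2² = 4 ≡ 4; 2^4 ≡ 4² = 16 ≡ 16; 2^8 ≡ 16² = 256 ≡ 21; 2^16 ≡ 21² = 441 ≡ 18. Multiply: 2^26 = 2^16 × 2^8 × 2^2 ≡ 18 × 21 × 4 (mod 47): 18 × 21 = 378 ≡ 2; 2 × 4 = 8 ≡ 8. So 2^26 ≡ 8 (mod 47).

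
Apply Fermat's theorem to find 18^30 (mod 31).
By Fermat's Little Theorem, 18^{30} ≡ 1 (mod 31) since 31 is prime and gcd(18, 31) = 1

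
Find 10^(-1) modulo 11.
10

Using Extended Euclidean Algorithm:
gcd(10, 11) = 1
Bezout coefficients: 10 × -1 + 11 × 1 = 1
So 10 × -1 ≡ 1 (mod 11)
The inverse is -1 mod 11 = 10
Verification: 10 × 10 = 100 = 9 × 11 + 1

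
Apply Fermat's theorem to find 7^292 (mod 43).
By Fermat: 7^{42} ≡ 1 (mod 43). 292 ≡ 40 (mod 42). So 7^{292} ≡ 7^{40} ≡ 36 (mod 43)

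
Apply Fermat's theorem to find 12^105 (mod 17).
By Fermat: 12^{16} ≡ 1 (mod 17). 105 = 6×16 + 9. So 12^{105} ≡ 12^{9} ≡ 5 (mod 17)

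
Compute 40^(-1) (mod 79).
2

Using Extended Euclidean Algorithm:
gcd(40, 79) = 1
Bezout coefficients: 40 × 2 + 79 × -1 = 1
So 40 × 2 ≡ 1 (mod 79)
The inverse is 2 mod 79 = 2
Verification: 40 × 2 = 80 = 1 × 79 + 1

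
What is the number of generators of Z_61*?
Number of primitive roots mod 61 = φ(60) = 16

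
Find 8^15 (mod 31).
Using repeated squaring. 15 = 8 + 4 + 2 + 1 (binary 1111). Repeated squaring mod 31: 8^1 ≡ 8; 8^2 ≡ 8² = 64 ≡ 2; 8^4 ≡ 2² = 4 ≡ 4; 8^8 ≡ 4² = 16 ≡ 16. Multiply: 8^15 = 8^8 × 8^4 × 8^2 × 8^1 ≡ 16 × 4 × 2 × 8 (mod 31): 16 × 4 = 64 ≡ 2; 2 × 2 = 4 ≡ 4; 4 × 8 = 32 ≡ 1. So 8^15 ≡ 1 (mod 31).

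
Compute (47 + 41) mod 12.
4

(47 + 41) = 88
88 mod 12 = 4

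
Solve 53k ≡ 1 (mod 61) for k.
53^(-1) ≡ 38 (mod 61). Verification: 53 × 38 = 2014 ≡ 1 (mod 61)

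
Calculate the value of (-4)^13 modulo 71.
Using repeated squaring. (-4) ≡ 67 (mod 71). 13 = 8 + 4 + 1 (binary 1101). Repeated squaring mod 71: 67^1 ≡ 67; 67^2 ≡ 67² = 4489 ≡ 16; 67^4 ≡ 16² = 256 ≡ 43; 67^8 ≡ 43² = 1849 ≡ 3. Multiply: (-4)^13 ≡ 67^8 × 67^4 × 67^1 ≡ 3 × 43 × 67 (mod 71): 3 × 43 = 129 ≡ 58; 58 × 67 = 3886 ≡ 52. So (-4)^13 ≡ 52 (mod 71).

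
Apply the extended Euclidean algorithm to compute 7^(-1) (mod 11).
Extended GCD: 7(-3) + 11(2) = 1. So 7^(-1) ≡ 8 ≡ 8 (mod 11). Verify: 7 × 8 = 56 ≡ 1 (mod 11)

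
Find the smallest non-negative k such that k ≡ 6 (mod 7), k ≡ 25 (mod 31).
118

Using the Chinese Remainder Theorem:
M = product of moduli = 217
For equation 1: M_1 = 31, 31 ≡ 3 (mod 7), inverse of 31 mod 7 is 5 (check: 3 × 5 = 15 ≡ 1 (mod 7))
For equation 2: M_2 = 7, 7 ≡ 7 (mod 31), inverse of 7 mod 31 is 9 (check: 7 × 9 = 63 ≡ 1 (mod 31))
Combine: k ≡ Σ r_i×M_i×(M_i⁻¹ mod m_i) = 6×31×5 + 25×7×9 = 930 + 1575 = 2505
2505 mod 217 = 118
k ≡ 118 (mod 217)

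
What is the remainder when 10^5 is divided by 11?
5 = 4 + 1 (binary 101). Repeated squaring mod 11: 10^1 ≡ 10; 10^2 ≡ 10² = 100 ≡ 1; 10^4 ≡ 1² = 1 ≡ 1. Multiply: 10^5 = 10^4 × 10^1 ≡ 1 × 10 (mod 11): 1 × 10 = 10 ≡ 10. So 10^5 ≡ 10 (mod 11).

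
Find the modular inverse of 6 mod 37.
6^(-1) ≡ 31 (mod 37). Verification: 6 × 31 = 186 ≡ 1 (mod 37)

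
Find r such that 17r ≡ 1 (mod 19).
17^(-1) ≡ 9 (mod 19). Verification: 17 × 9 = 153 ≡ 1 (mod 19)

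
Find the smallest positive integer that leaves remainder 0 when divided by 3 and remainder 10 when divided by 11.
M = 3 × 11 = 33. M₁ = 11, y₁ ≡ 2 (mod 3). M₂ = 3, y₂ ≡ 4 (mod 11). n = 0×11×2 + 10×3×4 ≡ 21 (mod 33). The smallest positive such number is 21.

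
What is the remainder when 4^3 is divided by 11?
3 = 2 + 1 (binary 11). Repeated squaring mod 11: 4^1 ≡ 4; 4^2 ≡ 4² = 16 ≡ 5. Multiply: 4^3 = 4^2 × 4^1 ≡ 5 × 4 (mod 11): 5 × 4 = 20 ≡ 9. So 4^3 ≡ 9 (mod 11).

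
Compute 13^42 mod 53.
Using repeated squaring. 42 = 32 + 8 + 2 (binary 101010). Repeated squaring mod 53: 13^1 ≡ 13; 13^2 ≡ 13² = 169 ≡ 10; 13^4 ≡ 10² = 100 ≡ 47; 13^8 ≡ 47² = 2209 ≡ 36; 13^16 ≡ 36² = 1296 ≡ 24; 13^32 ≡ 24² = 576 ≡ 46. Multiply: 13^42 = 13^32 × 13^8 × 13^2 ≡ 46 × 36 × 10 (mod 53): 46 × 36 = 1656 ≡ 13; 13 × 10 = 130 ≡ 24. So 13^42 ≡ 24 (mod 53).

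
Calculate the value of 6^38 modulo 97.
Using repeated squaring. 38 = 32 + 4 + 2 (binary 100110). Repeated squaring mod 97: 6^1 ≡ 6; 6^2 ≡ 6² = 36 ≡ 36; 6^4 ≡ 36² = 1296 ≡ 35; 6^8 ≡ 35² = 1225 ≡ 61; 6^16 ≡ 61² = 3721 ≡ 35; 6^32 ≡ 35² = 1225 ≡ 61. Multiply: 6^38 = 6^32 × 6^4 × 6^2 ≡ 61 × 35 × 36 (mod 97): 61 × 35 = 2135 ≡ 1; 1 × 36 = 36 ≡ 36. So 6^38 ≡ 36 (mod 97).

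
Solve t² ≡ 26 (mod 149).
The square roots of 26 mod 149 are 18 and 131. Verify: 18² = 324 ≡ 26 (mod 149)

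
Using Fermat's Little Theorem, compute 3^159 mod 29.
By Fermat: 3^{28} ≡ 1 (mod 29). 159 = 5×28 + 19. So 3^{159} ≡ 3^{19} ≡ 18 (mod 29)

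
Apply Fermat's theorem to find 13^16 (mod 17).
By Fermat's Little Theorem, 13^{16} ≡ 1 (mod 17) since 17 is prime and gcd(13, 17) = 1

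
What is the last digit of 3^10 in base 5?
10 = 8 + 2 (binary 1010). Repeated squaring mod 5: 3^1 ≡ 3; 3^2 ≡ 3² = 9 ≡ 4; 3^4 ≡ 4² = 16 ≡ 1; 3^8 ≡ 1² = 1 ≡ 1. Multiply: 3^10 = 3^8 × 3^2 ≡ 1 × 4 (mod 5): 1 × 4 = 4 ≡ 4. So 3^10 ≡ 4 (mod 5).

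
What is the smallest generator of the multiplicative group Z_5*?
p - 1 = 4 has prime divisors 2. h is a primitive root mod 5 iff h^(4/q) ≢ 1 (mod 5) for each such q.
h = 2: 2^2 ≡ 4 (mod 5); none is 1, so 2 has order 4 and is a primitive root.
The smallest primitive root mod 5 is g = 2.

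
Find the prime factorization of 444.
2^2 × 3 × 37

Divide by primes starting from smallest:
444 ÷ 2 = 222
222 ÷ 2 = 111
111 ÷ 3 = 37
37 ÷ 37 = 1

444 = 2^2 × 3 × 37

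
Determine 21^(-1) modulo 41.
21^(-1) ≡ 2 (mod 41). Verification: 21 × 2 = 42 ≡ 1 (mod 41)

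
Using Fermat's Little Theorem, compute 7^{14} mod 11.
3

By Fermat's Little Theorem, a^(p-1) ≡ 1 (mod p) for prime p and gcd(a, p) = 1
Here p = 11, so 7^10 ≡ 1 (mod 11)
We can reduce the exponent: 14 mod 10 = 4
So 7^14 ≡ 7^4 (mod 11)
Computing: 7^4 mod 11 = 3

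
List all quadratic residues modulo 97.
QRs mod 97: {1, 2, 3, 4, 6, 8, 9, 11, 12, 16, 18, 22, 24, 25, 27, 31, 32, 33, 35, 36, 43, 44, 47, 48, 49, 50, 53, 54, 61, 62, 64, 65, 66, 70, 72, 73, 75, 79, 81, 85, 86, 88, 89, 91, 93, 94, 95, 96}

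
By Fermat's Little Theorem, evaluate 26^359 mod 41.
By Fermat: 26^{40} ≡ 1 (mod 41). 359 = 8×40 + 39. So 26^{359} ≡ 26^{39} ≡ 30 (mod 41)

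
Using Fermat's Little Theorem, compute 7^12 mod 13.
By Fermat's Little Theorem, 7^{12} ≡ 1 (mod 13) since 13 is prime and gcd(7, 13) = 1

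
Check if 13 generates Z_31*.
p - 1 = 30 has prime divisors 2, 3, 5. Check 13^(30/q) mod 31 for each: 13^(30/2) = 13^15 ≡ 30, 13^(30/3) = 13^10 ≡ 5, 13^(30/5) = 13^6 ≡ 16 (mod 31). None of these is 1, so 13 has order 30 = φ(31), so it is a primitive root mod 31.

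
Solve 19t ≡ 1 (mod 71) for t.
15

Using Extended Euclidean Algorithm:
gcd(19, 71) = 1
Bezout coefficients: 19 × 15 + 71 × -4 = 1
So 19 × 15 ≡ 1 (mod 71)
The inverse is 15 mod 71 = 15
Verification: 19 × 15 = 285 = 4 × 71 + 1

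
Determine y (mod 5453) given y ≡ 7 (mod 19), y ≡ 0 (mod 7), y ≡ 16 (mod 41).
672

Using the Chinese Remainder Theorem:
M = product of moduli = 5453
For equation 1: M_1 = 287, 287 ≡ 2 (mod 19), inverse of 287 mod 19 is 10 (check: 2 × 10 = 20 ≡ 1 (mod 19))
For equation 2: M_2 = 779, 779 ≡ 2 (mod 7), inverse of 779 mod 7 is 4 (check: 2 × 4 = 8 ≡ 1 (mod 7))
For equation 3: M_3 = 133, 133 ≡ 10 (mod 41), inverse of 133 mod 41 is 37 (check: 10 × 37 = 370 ≡ 1 (mod 41))
Combine: y ≡ Σ r_i×M_i×(M_i⁻¹ mod m_i) = 7×287×10 + 0×779×4 + 16×133×37 = 20090 + 0 + 78736 = 98826
98826 mod 5453 = 672
y ≡ 672 (mod 5453)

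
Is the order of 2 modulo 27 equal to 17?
No, the actual order is 18, not 17.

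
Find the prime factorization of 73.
73

Divide by primes starting from smallest:
73 ÷ 73 = 1

73 = 73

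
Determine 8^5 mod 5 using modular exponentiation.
8 ≡ 3 (mod 5). 5 = 4 + 1 (binary 101). Repeated squaring mod 5: 3^1 ≡ 3; 3^2 ≡ 3² = 9 ≡ 4; 3^4 ≡ 4² = 16 ≡ 1. Multiply: 8^5 ≡ 3^4 × 3^1 ≡ 1 × 3 (mod 5): 1 × 3 = 3 ≡ 3. So 8^5 ≡ 3 (mod 5).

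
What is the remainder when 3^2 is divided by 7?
2 = 2 (binary 10). Repeated squaring mod 7: 3^1 ≡ 3; 3^2 ≡ 3² = 9 ≡ 2. So 3^2 ≡ 2 (mod 7).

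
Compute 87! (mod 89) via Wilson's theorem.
(88)! = (87)! × (88) ≡ -1 (mod 89). So (87)! ≡ -1 × (88)^(-1) ≡ (-1)×(-1) = 1 (mod 89)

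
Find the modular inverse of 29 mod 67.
29^(-1) ≡ 37 (mod 67). Verification: 29 × 37 = 1073 ≡ 1 (mod 67)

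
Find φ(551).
504

Prime factorization: 551 = 19 × 29
Using the formula φ(n) = n × Π(1 - 1/p) for each prime factor p:
φ(551) = 551 × (1 - 1/19) × (1 - 1/29)
φ(551) = 504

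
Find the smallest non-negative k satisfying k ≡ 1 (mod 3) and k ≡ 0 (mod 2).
M = 3 × 2 = 6. M₁ = 2, y₁ ≡ 2 (mod 3). M₂ = 3, y₂ ≡ 1 (mod 2). k = 1×2×2 + 0×3×1 ≡ 4 (mod 6)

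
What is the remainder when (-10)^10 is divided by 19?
(-10) ≡ 9 (mod 19). 10 = 8 + 2 (binary 1010). Repeated squaring mod 19: 9^1 ≡ 9; 9^2 ≡ 9² = 81 ≡ 5; 9^4 ≡ 5² = 25 ≡ 6; 9^8 ≡ 6² = 36 ≡ 17. Multiply: (-10)^10 ≡ 9^8 × 9^2 ≡ 17 × 5 (mod 19): 17 × 5 = 85 ≡ 9. So (-10)^10 ≡ 9 (mod 19).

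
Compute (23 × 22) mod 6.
2

(23 × 22) = 506
506 mod 6 = 2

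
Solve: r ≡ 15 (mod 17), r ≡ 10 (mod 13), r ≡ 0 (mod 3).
M = 17 × 13 × 3 = 663. M₁ = 39, y₁ ≡ 7 (mod 17). M₂ = 51, y₂ ≡ 12 (mod 13). M₃ = 221, y₃ ≡ 2 (mod 3). r = 15×39×7 + 10×51×12 + 0×221×2 ≡ 270 (mod 663)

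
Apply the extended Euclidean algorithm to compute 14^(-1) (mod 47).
Extended GCD: 14(-10) + 47(3) = 1. So 14^(-1) ≡ 37 ≡ 37 (mod 47). Verify: 14 × 37 = 518 ≡ 1 (mod 47)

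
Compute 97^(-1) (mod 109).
97^(-1) ≡ 9 (mod 109). Verification: 97 × 9 = 873 ≡ 1 (mod 109)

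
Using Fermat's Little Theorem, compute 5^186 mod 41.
By Fermat: 5^{40} ≡ 1 (mod 41). 186 = 4×40 + 26. So 5^{186} ≡ 5^{26} ≡ 4 (mod 41)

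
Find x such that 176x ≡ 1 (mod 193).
176^(-1) ≡ 34 (mod 193). Verification: 176 × 34 = 5984 ≡ 1 (mod 193)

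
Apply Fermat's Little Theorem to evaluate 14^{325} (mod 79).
78

By Fermat's Little Theorem, a^(p-1) ≡ 1 (mod p) for prime p and gcd(a, p) = 1
Here p = 79, so 14^78 ≡ 1 (mod 79)
We can reduce the exponent: 325 mod 78 = 13
So 14^325 ≡ 14^13 (mod 79)
Computing: 14^13 mod 79 = 78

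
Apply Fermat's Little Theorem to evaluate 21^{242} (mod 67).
37

By Fermat's Little Theorem, a^(p-1) ≡ 1 (mod p) for prime p and gcd(a, p) = 1
Here p = 67, so 21^66 ≡ 1 (mod 67)
We can reduce the exponent: 242 mod 66 = 44
So 21^242 ≡ 21^44 (mod 67)
Computing: 21^44 mod 67 = 37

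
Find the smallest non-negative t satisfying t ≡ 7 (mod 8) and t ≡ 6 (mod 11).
M = 8 × 11 = 88. M₁ = 11, y₁ ≡ 3 (mod 8). M₂ = 8, y₂ ≡ 7 (mod 11). t = 7×11×3 + 6×8×7 ≡ 39 (mod 88)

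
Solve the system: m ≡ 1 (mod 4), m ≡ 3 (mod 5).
M = 4 × 5 = 20. M₁ = 5, y₁ ≡ 1 (mod 4). M₂ = 4, y₂ ≡ 4 (mod 5). m = 1×5×1 + 3×4×4 ≡ 13 (mod 20)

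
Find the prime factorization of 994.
2 × 7 × 71

Divide by primes starting from smallest:
994 ÷ 2 = 497
497 ÷ 7 = 71
71 ÷ 71 = 1

994 = 2 × 7 × 71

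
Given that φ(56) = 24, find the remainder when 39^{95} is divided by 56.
By Euler: 39^{24} ≡ 1 (mod 56) since gcd(39, 56) = 1. 95 = 3×24 + 23. So 39^{95} ≡ 39^{23} ≡ 23 (mod 56)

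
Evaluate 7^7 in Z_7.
7 ≡ 0 (mod 7). 7 = 4 + 2 + 1 (binary 111). Repeated squaring mod 7: 0^1 ≡ 0; 0^2 ≡ 0² = 0 ≡ 0; 0^4 ≡ 0² = 0 ≡ 0. Multiply: 7^7 ≡ 0^4 × 0^2 × 0^1 ≡ 0 × 0 × 0 (mod 7): 0 × 0 = 0 ≡ 0; 0 × 0 = 0 ≡ 0. So 7^7 ≡ 0 (mod 7).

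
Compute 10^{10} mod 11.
1

Using successive squaring:
Binary expansion of 10: 1010
Powers of 10 mod 11 (each is the square of the previous):
  10^1 ≡ 10 (mod 11)
  10^2 ≡ 10² = 100 ≡ 1 (mod 11)
  10^4 ≡ 1² = 1 ≡ 1 (mod 11)
  10^8 ≡ 1² = 1 ≡ 1 (mod 11)
10 = 8 + 2, so 10^10 = 10^8 × 10^2 ≡ 1 × 1 (mod 11)
Multiplying step by step:
  1 × 1 = 1 ≡ 1 (mod 11)
Result: 10^10 ≡ 1 (mod 11)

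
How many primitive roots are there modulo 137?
Number of primitive roots mod 137 = φ(136) = 64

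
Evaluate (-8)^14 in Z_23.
Using repeated squaring. (-8) ≡ 15 (mod 23). 14 = 8 + 4 + 2 (binary 1110). Repeated squaring mod 23: 15^1 ≡ 15; 15^2 ≡ 15² = 225 ≡ 18; 15^4 ≡ 18² = 324 ≡ 2; 15^8 ≡ 2² = 4 ≡ 4. Multiply: (-8)^14 ≡ 15^8 × 15^4 × 15^2 ≡ 4 × 2 × 18 (mod 23): 4 × 2 = 8 ≡ 8; 8 × 18 = 144 ≡ 6. So (-8)^14 ≡ 6 (mod 23).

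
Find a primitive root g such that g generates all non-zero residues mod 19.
p - 1 = 18 has prime divisors 2, 3. h is a primitive root mod 19 iff h^(18/q) ≢ 1 (mod 19) for each such q.
h = 2: 2^9 ≡ 18, 2^6 ≡ 7 (mod 19); none is 1, so 2 has order 18 and is a primitive root.
The smallest primitive root mod 19 is g = 2.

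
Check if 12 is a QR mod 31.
By Euler's criterion: 12^{15} ≡ 30 (mod 31). Since this equals -1 (≡ 30), 12 is not a QR.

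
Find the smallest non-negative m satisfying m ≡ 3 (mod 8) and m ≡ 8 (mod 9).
M = 8 × 9 = 72. M₁ = 9, y₁ ≡ 1 (mod 8). M₂ = 8, y₂ ≡ 8 (mod 9). m = 3×9×1 + 8×8×8 ≡ 35 (mod 72)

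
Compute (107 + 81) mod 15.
8

(107 + 81) = 188
188 mod 15 = 8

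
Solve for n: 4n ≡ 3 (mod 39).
30

Since gcd(4, 39) = 1 divides 3, a solution exists.
Multiply both sides by the inverse of 4 mod 39:
  4^(-1) mod 39 = 10
  x ≡ 10 × 3 ≡ 30 ≡ 30 (mod 39)
Verification: 4 × 30 = 120 = 3 × 39 + 3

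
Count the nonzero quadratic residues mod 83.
For prime 83, there are (p-1)/2 = (83-1)/2 = 41 quadratic residues (excluding 0).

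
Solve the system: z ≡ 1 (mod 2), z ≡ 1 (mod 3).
M = 2 × 3 = 6. M₁ = 3, y₁ ≡ 1 (mod 2). M₂ = 2, y₂ ≡ 2 (mod 3). z = 1×3×1 + 1×2×2 ≡ 1 (mod 6)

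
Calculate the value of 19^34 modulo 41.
Using repeated squaring. 34 = 32 + 2 (binary 100010). Repeated squaring mod 41: 19^1 ≡ 19; 19^2 ≡ 19² = 361 ≡ 33; 19^4 ≡ 33² = 1089 ≡ 23; 19^8 ≡ 23² = 529 ≡ 37; 19^16 ≡ 37² = 1369 ≡ 16; 19^32 ≡ 16² = 256 ≡ 10. Multiply: 19^34 = 19^32 × 19^2 ≡ 10 × 33 (mod 41): 10 × 33 = 330 ≡ 2. So 19^34 ≡ 2 (mod 41).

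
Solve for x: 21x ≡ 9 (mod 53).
8

Since gcd(21, 53) = 1 divides 9, a solution exists.
Multiply both sides by the inverse of 21 mod 53:
  21^(-1) mod 53 = 48
  x ≡ 48 × 9 ≡ 432 ≡ 8 (mod 53)
Verification: 21 × 8 = 168 = 3 × 53 + 9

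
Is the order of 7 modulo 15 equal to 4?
Yes, ord_15(7) = 4.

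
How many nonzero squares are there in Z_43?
For prime 43, there are (p-1)/2 = (43-1)/2 = 21 quadratic residues (excluding 0).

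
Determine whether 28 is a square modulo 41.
By Euler's criterion: 28^{20} ≡ 40 (mod 41). Since this equals -1 (≡ 40), 28 is not a QR.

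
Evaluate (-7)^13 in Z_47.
Using repeated squaring. (-7) ≡ 40 (mod 47). 13 = 8 + 4 + 1 (binary 1101). Repeated squaring mod 47: 40^1 ≡ 40; 40^2 ≡ 40² = 1600 ≡ 2; 40^4 ≡ 2² = 4 ≡ 4; 40^8 ≡ 4² = 16 ≡ 16. Multiply: (-7)^13 ≡ 40^8 × 40^4 × 40^1 ≡ 16 × 4 × 40 (mod 47): 16 × 4 = 64 ≡ 17; 17 × 40 = 680 ≡ 22. So (-7)^13 ≡ 22 (mod 47).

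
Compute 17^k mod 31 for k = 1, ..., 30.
g^1, g^2, ..., g^{30} mod 31: {17, 10, 15, 7, 26, 8, 12, 18, 27, 25, 22, 2, 3, 20, 30, 14, 21, 16, 24, 5, 23, 19, 13, 4, 6, 9, 29, 28, 11, 1}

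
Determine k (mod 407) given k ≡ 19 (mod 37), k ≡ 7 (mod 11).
315

Using the Chinese Remainder Theorem:
M = product of moduli = 407
For equation 1: M_1 = 11, 11 ≡ 11 (mod 37), inverse of 11 mod 37 is 27 (check: 11 × 27 = 297 ≡ 1 (mod 37))
For equation 2: M_2 = 37, 37 ≡ 4 (mod 11), inverse of 37 mod 11 is 3 (check: 4 × 3 = 12 ≡ 1 (mod 11))
Combine: k ≡ Σ r_i×M_i×(M_i⁻¹ mod m_i) = 19×11×27 + 7×37×3 = 5643 + 777 = 6420
6420 mod 407 = 315
k ≡ 315 (mod 407)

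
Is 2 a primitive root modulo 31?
No

To verify, check if 2^(30/q) ≢ 1 (mod 31) for each prime divisor q of 30
Divisors of 30 = 30: [1, 2, 3, 5, 6, 10, 15, 30]
  2^(30/2) = 2^15 ≡ 1 (mod 31)
  2^(30/3) = 2^10 ≡ 1 (mod 31)
  2^(30/5) = 2^6 ≡ 2 (mod 31)
Conclusion: 2 is not a primitive root modulo 31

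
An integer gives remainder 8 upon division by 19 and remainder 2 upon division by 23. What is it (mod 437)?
M = 19 × 23 = 437. M₁ = 23, y₁ ≡ 5 (mod 19). M₂ = 19, y₂ ≡ 17 (mod 23). y = 8×23×5 + 2×19×17 ≡ 255 (mod 437). The smallest positive such number is 255.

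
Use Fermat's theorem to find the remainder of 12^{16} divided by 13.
1

By Fermat's Little Theorem, a^(p-1) ≡ 1 (mod p) for prime p and gcd(a, p) = 1
Here p = 13, so 12^12 ≡ 1 (mod 13)
We can reduce the exponent: 16 mod 12 = 4
So 12^16 ≡ 12^4 (mod 13)
Computing: 12^4 mod 13 = 1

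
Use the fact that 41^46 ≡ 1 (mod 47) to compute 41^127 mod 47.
By Fermat: 41^{46} ≡ 1 (mod 47). 127 = 2×46 + 35. So 41^{127} ≡ 41^{35} ≡ 10 (mod 47)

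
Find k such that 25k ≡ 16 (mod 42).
4

Since gcd(25, 42) = 1 divides 16, a solution exists.
Multiply both sides by the inverse of 25 mod 42:
  25^(-1) mod 42 = 37
  x ≡ 37 × 16 ≡ 592 ≡ 4 (mod 42)
Verification: 25 × 4 = 100 = 2 × 42 + 16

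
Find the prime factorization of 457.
457

Divide by primes starting from smallest:
457 ÷ 457 = 1

457 = 457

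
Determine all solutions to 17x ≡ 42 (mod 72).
66

Since gcd(17, 72) = 1 divides 42, a solution exists.
Multiply both sides by the inverse of 17 mod 72:
  17^(-1) mod 72 = 17
  x ≡ 17 × 42 ≡ 714 ≡ 66 (mod 72)
Verification: 17 × 66 = 1122 = 15 × 72 + 42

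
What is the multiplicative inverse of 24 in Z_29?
24^(-1) ≡ 23 (mod 29). Verification: 24 × 23 = 552 ≡ 1 (mod 29)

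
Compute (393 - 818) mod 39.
4

(393 - 818) = -425
-425 mod 39 = 4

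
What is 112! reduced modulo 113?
By Wilson's theorem, (112)! ≡ -1 ≡ 112 (mod 113)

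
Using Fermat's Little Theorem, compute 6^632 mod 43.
By Fermat: 6^{42} ≡ 1 (mod 43). 632 ≡ 2 (mod 42). So 6^{632} ≡ 6^{2} ≡ 36 (mod 43)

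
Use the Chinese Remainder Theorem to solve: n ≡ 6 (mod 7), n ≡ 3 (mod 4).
M = 7 × 4 = 28. M₁ = 4, y₁ ≡ 2 (mod 7). M₂ = 7, y₂ ≡ 3 (mod 4). n = 6×4×2 + 3×7×3 ≡ 27 (mod 28)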